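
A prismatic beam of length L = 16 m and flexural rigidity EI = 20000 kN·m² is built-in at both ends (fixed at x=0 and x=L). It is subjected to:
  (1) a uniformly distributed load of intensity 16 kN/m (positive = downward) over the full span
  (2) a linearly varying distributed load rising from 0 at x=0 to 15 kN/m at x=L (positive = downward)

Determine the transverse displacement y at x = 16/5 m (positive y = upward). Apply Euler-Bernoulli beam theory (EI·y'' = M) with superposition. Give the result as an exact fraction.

Load 1 — uniform load w=16 kN/m over full span:
  y_1 = -wx²(L-x)²/(24EI) = -16·(16/5)²·(16-(16/5))²/(24·20000) = -65536/1171875 m
Load 2 — triangular load w₀=15 kN/m (0→w₀ over full span):
  y_2 = -w₀x²(L-x)²(x+2L)/(120LEI) = -15·(16/5)²·(16-(16/5))²·((16/5)+2·16)/(120·16·20000) = -45056/1953125 m
Superposition: y = Σ y_i = -462848/5859375 m ≈ -0.078993 m

y(16/5) = -462848/5859375 m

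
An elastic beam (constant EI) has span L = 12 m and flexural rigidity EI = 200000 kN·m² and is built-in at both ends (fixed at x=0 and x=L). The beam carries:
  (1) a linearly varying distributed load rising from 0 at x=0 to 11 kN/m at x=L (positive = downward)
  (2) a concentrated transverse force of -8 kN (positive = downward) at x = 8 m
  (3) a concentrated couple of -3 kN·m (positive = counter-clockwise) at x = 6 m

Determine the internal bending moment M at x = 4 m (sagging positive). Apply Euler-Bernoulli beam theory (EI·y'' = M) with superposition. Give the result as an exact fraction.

Load 1 — triangular load w₀=11 kN/m (0→w₀ over full span):
  M_1 = 3w₀Lx/20 - w₀L²/30 - w₀x³/(6L) = 3·11·12·4/20 - 11·12²/30 - 11·4³/(6·12) = 748/45 kN·m
Load 2 — point force P=-8 kN at a=8 m (b=L-a=4):
  M_2 = Pb²(3a+b)x/L³ - Pab²/L²  [x≤a] = (-8)·4²·(3·8+4)·4/12³ - (-8)·8·4²/12² = -32/27 kN·m
Load 3 — applied couple M₀=-3 kN·m at a=6 m (b=L-a=6):
  M_3 = R_Ax - M_A  [x≤a] with R_A=-3/8, M_A=-3/4 = (-3/8)·4 - (-3/4) = -3/4 kN·m
Superposition: M = Σ M_i = 7931/540 kN·m ≈ 14.687037 kN·m

M(4) = 7931/540 kN·m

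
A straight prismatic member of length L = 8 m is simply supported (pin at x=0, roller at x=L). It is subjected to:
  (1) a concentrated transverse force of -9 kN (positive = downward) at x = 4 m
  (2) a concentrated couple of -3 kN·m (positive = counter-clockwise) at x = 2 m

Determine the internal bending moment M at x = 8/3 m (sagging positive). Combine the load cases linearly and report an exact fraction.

M(8/3) = -10 kN·m

Load 1 — point force P=-9 kN at a=4 m (b=L-a=4):
  M_1 = Pbx/L  [x≤a] = (-9)·4·(8/3)/8 = -12 kN·m
Load 2 — applied couple M₀=-3 kN·m at a=2 m (b=L-a=6):
  M_2 = M₀x/L - M₀  [x>a] = (-3)·(8/3)/8 - (-3) = 2 kN·m
Superposition: M = Σ M_i = -10 kN·m ≈ -10.000000 kN·m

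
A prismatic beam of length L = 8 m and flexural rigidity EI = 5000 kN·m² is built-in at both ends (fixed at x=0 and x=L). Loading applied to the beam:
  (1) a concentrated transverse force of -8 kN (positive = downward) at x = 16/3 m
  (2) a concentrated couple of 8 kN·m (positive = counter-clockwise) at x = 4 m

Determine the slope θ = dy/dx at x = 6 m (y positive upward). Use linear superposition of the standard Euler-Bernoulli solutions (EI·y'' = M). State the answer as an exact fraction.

Load 1 — point force P=-8 kN at a=16/3 m (b=L-a=8/3):
  θ_1 = Pa²(L-x)(2bL-(3b+a)(L-x))/(2L³EI)  [x>a] = (-8)·(16/3)²·(8-6)·(2·(8/3)·8-(3·(8/3)+(16/3))·(8-6))/(2·8³·5000) = -8/5625 rad
Load 2 — applied couple M₀=8 kN·m at a=4 m (b=L-a=4):
  θ_2 = (R_Ax²/2 - M_Ax - M₀(x-a))/EI  [x>a] with R_A=3/2, M_A=2 = ((3/2)·6²/2 - 2·6 - 8·(6-4))/5000 = -1/5000 rad
Superposition: θ = Σ θ_i = -73/45000 rad ≈ -0.001622 rad

θ(6) = -73/45000 rad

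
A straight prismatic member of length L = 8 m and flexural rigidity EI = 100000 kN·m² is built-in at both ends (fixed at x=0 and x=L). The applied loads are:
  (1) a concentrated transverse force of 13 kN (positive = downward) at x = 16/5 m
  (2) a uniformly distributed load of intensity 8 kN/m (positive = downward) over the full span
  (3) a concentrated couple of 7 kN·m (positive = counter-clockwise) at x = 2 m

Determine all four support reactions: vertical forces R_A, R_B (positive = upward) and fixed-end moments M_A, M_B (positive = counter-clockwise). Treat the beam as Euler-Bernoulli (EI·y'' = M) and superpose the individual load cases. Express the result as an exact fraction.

R_A = 331267/8000 kN, M_A = 337981/6000 kN·m, R_B = 284733/8000 kN, M_B = -302779/6000 kN·m

Load 1 — point force P=13 kN at a=16/5 m (b=L-a=24/5):
  R_A = Pb²(3a+b)/L³ = 13·(24/5)²·(3·(16/5)+(24/5))/8³ = 1053/125 kN
  M_A = Pab²/L² = 13·(16/5)·(24/5)²/8² = 1872/125 kN·m
  R_B = Pa²(a+3b)/L³ = 13·(16/5)²·((16/5)+3·(24/5))/8³ = 572/125 kN
  M_B = -Pa²b/L² = -13·(16/5)²·(24/5)/8² = -1248/125 kN·m
Load 2 — uniform load w=8 kN/m over full span:
  R_A = wL/2 = 8·8/2 = 32 kN
  M_A = wL²/12 = 8·8²/12 = 128/3 kN·m
  R_B = wL/2 = 8·8/2 = 32 kN
  M_B = -wL²/12 = -8·8²/12 = -128/3 kN·m
Load 3 — applied couple M₀=7 kN·m at a=2 m (b=L-a=6):
  R_A = 6M₀ab/L³ = 6·7·2·6/8³ = 63/64 kN
  M_A = M₀b(2a-b)/L² = 7·6·(2·2-6)/8² = -21/16 kN·m
  R_B = -6M₀ab/L³ = -6·7·2·6/8³ = -63/64 kN
  M_B = M₀a(2b-a)/L² = 7·2·(2·6-2)/8² = 35/16 kN·m
Superposition: R_A = 331267/8000 kN, M_A = 337981/6000 kN·m, R_B = 284733/8000 kN, M_B = -302779/6000 kN·m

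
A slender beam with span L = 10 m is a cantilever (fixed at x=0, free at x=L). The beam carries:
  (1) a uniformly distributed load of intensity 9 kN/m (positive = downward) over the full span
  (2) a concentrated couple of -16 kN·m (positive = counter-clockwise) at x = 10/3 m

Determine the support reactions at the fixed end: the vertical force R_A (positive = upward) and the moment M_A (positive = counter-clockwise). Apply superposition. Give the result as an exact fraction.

Load 1 — uniform load w=9 kN/m over full span:
  R_A = wL = 9·10 = 90 kN
  M_A = wL²/2 = 9·10²/2 = 450 kN·m
Load 2 — applied couple M₀=-16 kN·m at a=10/3 m (b=L-a=20/3):
  R_A = 0 kN
  M_A = -M₀ = -(-16) = 16 kN·m
Superposition: R_A = 90 kN, M_A = 466 kN·m

R_A = 90 kN, M_A = 466 kN·m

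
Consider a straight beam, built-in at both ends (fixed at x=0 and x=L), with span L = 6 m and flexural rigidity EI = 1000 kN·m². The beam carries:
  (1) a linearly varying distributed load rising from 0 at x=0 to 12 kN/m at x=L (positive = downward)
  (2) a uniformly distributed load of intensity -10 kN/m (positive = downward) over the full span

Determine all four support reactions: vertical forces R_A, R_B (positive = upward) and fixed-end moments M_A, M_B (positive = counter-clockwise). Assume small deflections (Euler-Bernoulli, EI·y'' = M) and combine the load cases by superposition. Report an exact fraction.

R_A = -96/5 kN, M_A = -78/5 kN·m, R_B = -24/5 kN, M_B = 42/5 kN·m

Load 1 — triangular load w₀=12 kN/m (0→w₀ over full span):
  R_A = 3w₀L/20 = 3·12·6/20 = 54/5 kN
  M_A = w₀L²/30 = 12·6²/30 = 72/5 kN·m
  R_B = 7w₀L/20 = 7·12·6/20 = 126/5 kN
  M_B = -w₀L²/20 = -12·6²/20 = -108/5 kN·m
Load 2 — uniform load w=-10 kN/m over full span:
  R_A = wL/2 = (-10)·6/2 = -30 kN
  M_A = wL²/12 = (-10)·6²/12 = -30 kN·m
  R_B = wL/2 = (-10)·6/2 = -30 kN
  M_B = -wL²/12 = -(-10)·6²/12 = 30 kN·m
Superposition: R_A = -96/5 kN, M_A = -78/5 kN·m, R_B = -24/5 kN, M_B = 42/5 kN·m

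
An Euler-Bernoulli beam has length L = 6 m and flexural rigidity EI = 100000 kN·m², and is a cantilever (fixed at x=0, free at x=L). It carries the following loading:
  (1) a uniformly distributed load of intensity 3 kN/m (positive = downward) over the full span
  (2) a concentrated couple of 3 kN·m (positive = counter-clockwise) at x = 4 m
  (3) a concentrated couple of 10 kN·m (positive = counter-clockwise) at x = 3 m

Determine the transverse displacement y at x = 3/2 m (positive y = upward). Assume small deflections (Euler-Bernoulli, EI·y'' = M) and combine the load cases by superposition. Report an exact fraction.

Load 1 — uniform load w=3 kN/m over full span:
  y_1 = -wx²(x²-4Lx+6L²)/(24EI) = -3·(3/2)²·((3/2)²-4·6·(3/2)+6·6²)/(24·100000) = -6561/12800000 m
Load 2 — applied couple M₀=3 kN·m at a=4 m (b=L-a=2):
  y_2 = M₀x²/(2EI)  [x≤a] = 3·(3/2)²/(2·100000) = 27/800000 m
Load 3 — applied couple M₀=10 kN·m at a=3 m (b=L-a=3):
  y_3 = M₀x²/(2EI)  [x≤a] = 10·(3/2)²/(2·100000) = 9/80000 m
Superposition: y = Σ y_i = -4689/12800000 m ≈ -0.000366 m

y(3/2) = -4689/12800000 m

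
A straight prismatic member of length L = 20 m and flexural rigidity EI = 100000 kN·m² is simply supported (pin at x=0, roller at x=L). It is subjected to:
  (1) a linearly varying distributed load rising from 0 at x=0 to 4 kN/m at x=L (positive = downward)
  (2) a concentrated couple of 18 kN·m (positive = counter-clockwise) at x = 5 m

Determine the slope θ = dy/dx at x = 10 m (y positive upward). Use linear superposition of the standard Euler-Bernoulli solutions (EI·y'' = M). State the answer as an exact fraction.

θ(10) = -307/720000 rad

Load 1 — triangular load w₀=4 kN/m (0→w₀ over full span):
  θ_1 = -w₀(7L⁴-30L²x²+15x⁴)/(360LEI) = -4·(7·20⁴-30·20²·10²+15·10⁴)/(360·20·100000) = -7/18000 rad
Load 2 — applied couple M₀=18 kN·m at a=5 m (b=L-a=15):
  θ_2 = (M₀x²/(2L)-M₀(x-a)+C₁)/EI  [x>a] with C₁=M₀(3b²-L²)/(6L)=165/4 = (18·10²/(2·20)-18·(10-5)+(165/4))/100000 = -3/80000 rad
Superposition: θ = Σ θ_i = -307/720000 rad ≈ -0.000426 rad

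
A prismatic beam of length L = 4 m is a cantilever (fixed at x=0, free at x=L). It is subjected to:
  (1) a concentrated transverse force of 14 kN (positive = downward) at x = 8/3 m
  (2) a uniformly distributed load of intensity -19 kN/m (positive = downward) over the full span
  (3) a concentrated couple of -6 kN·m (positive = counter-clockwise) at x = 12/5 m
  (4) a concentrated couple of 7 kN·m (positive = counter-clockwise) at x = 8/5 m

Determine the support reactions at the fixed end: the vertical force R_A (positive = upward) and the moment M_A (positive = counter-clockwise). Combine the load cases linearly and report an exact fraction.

Load 1 — point force P=14 kN at a=8/3 m (b=L-a=4/3):
  R_A = P = 14 kN
  M_A = Pa = 14·(8/3) = 112/3 kN·m
Load 2 — uniform load w=-19 kN/m over full span:
  R_A = wL = (-19)·4 = -76 kN
  M_A = wL²/2 = (-19)·4²/2 = -152 kN·m
Load 3 — applied couple M₀=-6 kN·m at a=12/5 m (b=L-a=8/5):
  R_A = 0 kN
  M_A = -M₀ = -(-6) = 6 kN·m
Load 4 — applied couple M₀=7 kN·m at a=8/5 m (b=L-a=12/5):
  R_A = 0 kN
  M_A = -M₀ = -7 kN·m
Superposition: R_A = -62 kN, M_A = -347/3 kN·m

R_A = -62 kN, M_A = -347/3 kN·m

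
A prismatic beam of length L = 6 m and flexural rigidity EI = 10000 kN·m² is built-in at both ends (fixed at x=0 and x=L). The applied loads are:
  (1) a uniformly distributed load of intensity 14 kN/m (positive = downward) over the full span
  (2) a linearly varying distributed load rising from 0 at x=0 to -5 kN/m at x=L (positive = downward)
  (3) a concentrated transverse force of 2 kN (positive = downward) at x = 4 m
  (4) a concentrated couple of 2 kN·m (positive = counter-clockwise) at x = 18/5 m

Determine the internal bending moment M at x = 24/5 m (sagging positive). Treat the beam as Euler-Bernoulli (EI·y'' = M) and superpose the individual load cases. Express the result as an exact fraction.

M(24/5) = -282/125 kN·m

Load 1 — uniform load w=14 kN/m over full span:
  M_1 = wLx/2 - wL²/12 - wx²/2 = 14·6·(24/5)/2 - 14·6²/12 - 14·(24/5)²/2 = -42/25 kN·m
Load 2 — triangular load w₀=-5 kN/m (0→w₀ over full span):
  M_2 = 3w₀Lx/20 - w₀L²/30 - w₀x³/(6L) = 3·(-5)·6·(24/5)/20 - (-5)·6²/30 - (-5)·(24/5)³/(6·6) = -6/25 kN·m
Load 3 — point force P=2 kN at a=4 m (b=L-a=2):
  M_3 = Pa²(a+3b)(L-x)/L³ - Pa²b/L²  [x>a] = 2·4²·(4+3·2)·(6-(24/5))/6³ - 2·4²·2/6² = 0 kN·m
Load 4 — applied couple M₀=2 kN·m at a=18/5 m (b=L-a=12/5):
  M_4 = R_Ax - M_A - M₀  [x>a] with R_A=12/25, M_A=16/25 = (12/25)·(24/5) - (16/25) - 2 = -42/125 kN·m
Superposition: M = Σ M_i = -282/125 kN·m ≈ -2.256000 kN·m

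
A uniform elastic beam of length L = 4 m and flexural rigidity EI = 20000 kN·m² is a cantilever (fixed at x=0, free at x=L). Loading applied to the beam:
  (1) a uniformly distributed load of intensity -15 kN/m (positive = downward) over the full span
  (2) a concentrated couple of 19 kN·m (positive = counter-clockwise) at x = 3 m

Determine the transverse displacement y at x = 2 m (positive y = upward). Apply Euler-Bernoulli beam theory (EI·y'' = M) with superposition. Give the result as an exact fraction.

Load 1 — uniform load w=-15 kN/m over full span:
  y_1 = -wx²(x²-4Lx+6L²)/(24EI) = -(-15)·2²·(2²-4·4·2+6·4²)/(24·20000) = 17/2000 m
Load 2 — applied couple M₀=19 kN·m at a=3 m (b=L-a=1):
  y_2 = M₀x²/(2EI)  [x≤a] = 19·2²/(2·20000) = 19/10000 m
Superposition: y = Σ y_i = 13/1250 m ≈ 0.010400 m

y(2) = 13/1250 m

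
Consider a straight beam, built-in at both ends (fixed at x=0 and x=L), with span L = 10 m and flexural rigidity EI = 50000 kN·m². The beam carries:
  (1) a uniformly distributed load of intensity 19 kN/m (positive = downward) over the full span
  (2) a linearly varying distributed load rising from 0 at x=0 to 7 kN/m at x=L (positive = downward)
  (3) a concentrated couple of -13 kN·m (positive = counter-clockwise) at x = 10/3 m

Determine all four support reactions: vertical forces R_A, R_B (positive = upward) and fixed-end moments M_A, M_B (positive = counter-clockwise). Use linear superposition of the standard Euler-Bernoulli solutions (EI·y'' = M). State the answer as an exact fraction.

Load 1 — uniform load w=19 kN/m over full span:
  R_A = wL/2 = 19·10/2 = 95 kN
  M_A = wL²/12 = 19·10²/12 = 475/3 kN·m
  R_B = wL/2 = 19·10/2 = 95 kN
  M_B = -wL²/12 = -19·10²/12 = -475/3 kN·m
Load 2 — triangular load w₀=7 kN/m (0→w₀ over full span):
  R_A = 3w₀L/20 = 3·7·10/20 = 21/2 kN
  M_A = w₀L²/30 = 7·10²/30 = 70/3 kN·m
  R_B = 7w₀L/20 = 7·7·10/20 = 49/2 kN
  M_B = -w₀L²/20 = -7·10²/20 = -35 kN·m
Load 3 — applied couple M₀=-13 kN·m at a=10/3 m (b=L-a=20/3):
  R_A = 6M₀ab/L³ = 6·(-13)·(10/3)·(20/3)/10³ = -26/15 kN
  M_A = M₀b(2a-b)/L² = (-13)·(20/3)·(2·(10/3)-(20/3))/10² = 0 kN·m
  R_B = -6M₀ab/L³ = -6·(-13)·(10/3)·(20/3)/10³ = 26/15 kN
  M_B = M₀a(2b-a)/L² = (-13)·(10/3)·(2·(20/3)-(10/3))/10² = -13/3 kN·m
Superposition: R_A = 3113/30 kN, M_A = 545/3 kN·m, R_B = 3637/30 kN, M_B = -593/3 kN·m

R_A = 3113/30 kN, M_A = 545/3 kN·m, R_B = 3637/30 kN, M_B = -593/3 kN·m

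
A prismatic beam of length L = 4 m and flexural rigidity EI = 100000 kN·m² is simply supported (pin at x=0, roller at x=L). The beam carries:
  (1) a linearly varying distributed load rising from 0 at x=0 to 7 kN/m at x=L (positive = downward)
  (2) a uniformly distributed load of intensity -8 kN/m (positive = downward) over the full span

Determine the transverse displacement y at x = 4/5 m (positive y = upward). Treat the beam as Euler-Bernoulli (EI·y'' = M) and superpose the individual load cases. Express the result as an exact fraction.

Load 1 — triangular load w₀=7 kN/m (0→w₀ over full span):
  y_1 = -w₀x(7L⁴-10L²x²+3x⁴)/(360LEI) = -7·(4/5)·(7·4⁴-10·4²·(4/5)²+3·(4/5)⁴)/(360·4·100000) = -9632/146484375 m
Load 2 — uniform load w=-8 kN/m over full span:
  y_2 = -wx(L³-2Lx²+x³)/(24EI) = -(-8)·(4/5)·(4³-2·4·(4/5)²+(4/5)³)/(24·100000) = 928/5859375 m
Superposition: y = Σ y_i = 13568/146484375 m ≈ 0.000093 m

y(4/5) = 13568/146484375 m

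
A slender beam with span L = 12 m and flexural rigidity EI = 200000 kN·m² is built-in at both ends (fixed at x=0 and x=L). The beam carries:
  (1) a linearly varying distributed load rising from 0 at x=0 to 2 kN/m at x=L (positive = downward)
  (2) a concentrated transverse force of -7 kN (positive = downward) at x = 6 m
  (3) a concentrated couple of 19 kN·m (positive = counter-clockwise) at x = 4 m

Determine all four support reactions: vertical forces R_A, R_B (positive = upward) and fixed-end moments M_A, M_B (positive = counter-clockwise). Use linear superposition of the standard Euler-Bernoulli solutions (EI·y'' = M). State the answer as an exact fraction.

R_A = 199/90 kN, M_A = -9/10 kN·m, R_B = 251/90 kN, M_B = 73/30 kN·m

Load 1 — triangular load w₀=2 kN/m (0→w₀ over full span):
  R_A = 3w₀L/20 = 3·2·12/20 = 18/5 kN
  M_A = w₀L²/30 = 2·12²/30 = 48/5 kN·m
  R_B = 7w₀L/20 = 7·2·12/20 = 42/5 kN
  M_B = -w₀L²/20 = -2·12²/20 = -72/5 kN·m
Load 2 — point force P=-7 kN at a=6 m (b=L-a=6):
  R_A = Pb²(3a+b)/L³ = (-7)·6²·(3·6+6)/12³ = -7/2 kN
  M_A = Pab²/L² = (-7)·6·6²/12² = -21/2 kN·m
  R_B = Pa²(a+3b)/L³ = (-7)·6²·(6+3·6)/12³ = -7/2 kN
  M_B = -Pa²b/L² = -(-7)·6²·6/12² = 21/2 kN·m
Load 3 — applied couple M₀=19 kN·m at a=4 m (b=L-a=8):
  R_A = 6M₀ab/L³ = 6·19·4·8/12³ = 19/9 kN
  M_A = M₀b(2a-b)/L² = 19·8·(2·4-8)/12² = 0 kN·m
  R_B = -6M₀ab/L³ = -6·19·4·8/12³ = -19/9 kN
  M_B = M₀a(2b-a)/L² = 19·4·(2·8-4)/12² = 19/3 kN·m
Superposition: R_A = 199/90 kN, M_A = -9/10 kN·m, R_B = 251/90 kN, M_B = 73/30 kN·m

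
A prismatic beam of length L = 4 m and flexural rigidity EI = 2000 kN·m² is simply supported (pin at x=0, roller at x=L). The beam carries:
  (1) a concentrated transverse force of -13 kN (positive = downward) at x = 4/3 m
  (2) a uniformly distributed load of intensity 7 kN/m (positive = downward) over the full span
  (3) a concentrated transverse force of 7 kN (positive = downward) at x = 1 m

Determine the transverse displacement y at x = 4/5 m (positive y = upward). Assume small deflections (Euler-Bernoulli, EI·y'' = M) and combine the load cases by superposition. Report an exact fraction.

Load 1 — point force P=-13 kN at a=4/3 m (b=L-a=8/3):
  y_1 = -Pbx(L²-b²-x²)/(6LEI)  [x≤a] = -(-13)·(8/3)·(4/5)·(4²-(8/3)²-(4/5)²)/(6·4·2000) = 6032/1265625 m
Load 2 — uniform load w=7 kN/m over full span:
  y_2 = -wx(L³-2Lx²+x³)/(24EI) = -7·(4/5)·(4³-2·4·(4/5)²+(4/5)³)/(24·2000) = -1624/234375 m
Load 3 — point force P=7 kN at a=1 m (b=L-a=3):
  y_3 = -Pbx(L²-b²-x²)/(6LEI)  [x≤a] = -7·3·(4/5)·(4²-3²-(4/5)²)/(6·4·2000) = -1113/500000 m
Superposition: y = Σ y_i = -888781/202500000 m ≈ -0.004389 m

y(4/5) = -888781/202500000 m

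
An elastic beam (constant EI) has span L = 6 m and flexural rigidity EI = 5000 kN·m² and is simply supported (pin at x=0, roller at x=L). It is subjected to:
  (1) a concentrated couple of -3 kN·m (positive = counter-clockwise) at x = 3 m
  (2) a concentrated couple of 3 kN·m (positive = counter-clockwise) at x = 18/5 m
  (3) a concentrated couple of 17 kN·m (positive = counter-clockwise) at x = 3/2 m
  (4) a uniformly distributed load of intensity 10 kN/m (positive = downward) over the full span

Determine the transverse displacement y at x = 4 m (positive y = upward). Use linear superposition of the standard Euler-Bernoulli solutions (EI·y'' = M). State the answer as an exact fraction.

Load 1 — applied couple M₀=-3 kN·m at a=3 m (b=L-a=3):
  y_1 = (M₀x³/(6L)-M₀(x-a)²/2+C₁x)/EI  [x>a] with C₁=M₀(3b²-L²)/(6L)=3/4 = ((-3)·4³/(6·6)-(-3)·(4-3)²/2+(3/4)·4)/5000 = -1/6000 m
Load 2 — applied couple M₀=3 kN·m at a=18/5 m (b=L-a=12/5):
  y_2 = (M₀x³/(6L)-M₀(x-a)²/2+C₁x)/EI  [x>a] with C₁=M₀(3b²-L²)/(6L)=-39/25 = (3·4³/(6·6)-3·(4-(18/5))²/2+(-39/25)·4)/5000 = -43/187500 m
Load 3 — applied couple M₀=17 kN·m at a=3/2 m (b=L-a=9/2):
  y_3 = (M₀x³/(6L)-M₀(x-a)²/2+C₁x)/EI  [x>a] with C₁=M₀(3b²-L²)/(6L)=187/16 = (17·4³/(6·6)-17·(4-(3/2))²/2+(187/16)·4)/5000 = 1717/360000 m
Load 4 — uniform load w=10 kN/m over full span:
  y_4 = -wx(L³-2Lx²+x³)/(24EI) = -10·4·(6³-2·6·4²+4³)/(24·5000) = -11/375 m
Superposition: y = Σ y_i = -224639/9000000 m ≈ -0.024960 m

y(4) = -224639/9000000 m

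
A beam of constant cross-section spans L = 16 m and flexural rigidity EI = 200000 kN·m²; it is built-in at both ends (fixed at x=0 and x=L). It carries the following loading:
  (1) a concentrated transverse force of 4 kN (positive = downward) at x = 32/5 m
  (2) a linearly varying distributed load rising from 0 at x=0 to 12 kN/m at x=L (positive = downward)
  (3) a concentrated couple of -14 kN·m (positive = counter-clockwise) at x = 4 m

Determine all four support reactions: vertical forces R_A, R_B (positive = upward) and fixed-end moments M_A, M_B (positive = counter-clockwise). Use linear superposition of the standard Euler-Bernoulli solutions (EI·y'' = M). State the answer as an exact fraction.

Load 1 — point force P=4 kN at a=32/5 m (b=L-a=48/5):
  R_A = Pb²(3a+b)/L³ = 4·(48/5)²·(3·(32/5)+(48/5))/16³ = 324/125 kN
  M_A = Pab²/L² = 4·(32/5)·(48/5)²/16² = 1152/125 kN·m
  R_B = Pa²(a+3b)/L³ = 4·(32/5)²·((32/5)+3·(48/5))/16³ = 176/125 kN
  M_B = -Pa²b/L² = -4·(32/5)²·(48/5)/16² = -768/125 kN·m
Load 2 — triangular load w₀=12 kN/m (0→w₀ over full span):
  R_A = 3w₀L/20 = 3·12·16/20 = 144/5 kN
  M_A = w₀L²/30 = 12·16²/30 = 512/5 kN·m
  R_B = 7w₀L/20 = 7·12·16/20 = 336/5 kN
  M_B = -w₀L²/20 = -12·16²/20 = -768/5 kN·m
Load 3 — applied couple M₀=-14 kN·m at a=4 m (b=L-a=12):
  R_A = 6M₀ab/L³ = 6·(-14)·4·12/16³ = -63/64 kN
  M_A = M₀b(2a-b)/L² = (-14)·12·(2·4-12)/16² = 21/8 kN·m
  R_B = -6M₀ab/L³ = -6·(-14)·4·12/16³ = 63/64 kN
  M_B = M₀a(2b-a)/L² = (-14)·4·(2·12-4)/16² = -35/8 kN·m
Superposition: R_A = 243261/8000 kN, M_A = 114241/1000 kN·m, R_B = 556739/8000 kN, M_B = -164119/1000 kN·m

R_A = 243261/8000 kN, M_A = 114241/1000 kN·m, R_B = 556739/8000 kN, M_B = -164119/1000 kN·m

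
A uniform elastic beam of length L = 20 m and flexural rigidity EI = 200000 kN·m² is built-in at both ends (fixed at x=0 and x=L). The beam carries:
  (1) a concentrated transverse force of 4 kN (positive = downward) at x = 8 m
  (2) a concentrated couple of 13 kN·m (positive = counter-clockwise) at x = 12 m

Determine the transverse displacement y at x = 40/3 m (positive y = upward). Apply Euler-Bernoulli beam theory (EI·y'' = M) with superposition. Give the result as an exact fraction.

y(40/3) = -1141/2025000 m

Load 1 — point force P=4 kN at a=8 m (b=L-a=12):
  y_1 = -Pa²(L-x)²(3bL-(3b+a)(L-x))/(6L³EI)  [x>a] = -4·8²·(20-(40/3))²·(3·12·20-(3·12+8)·(20-(40/3)))/(6·20³·200000) = -128/253125 m
Load 2 — applied couple M₀=13 kN·m at a=12 m (b=L-a=8):
  y_2 = (R_Ax³/6 - M_Ax²/2 - M₀(x-a)²/2)/EI  [x>a] with R_A=117/125, M_A=104/25 = ((117/125)·(40/3)³/6 - (104/25)·(40/3)²/2 - 13·((40/3)-12)²/2)/200000 = -13/225000 m
Superposition: y = Σ y_i = -1141/2025000 m ≈ -0.000563 m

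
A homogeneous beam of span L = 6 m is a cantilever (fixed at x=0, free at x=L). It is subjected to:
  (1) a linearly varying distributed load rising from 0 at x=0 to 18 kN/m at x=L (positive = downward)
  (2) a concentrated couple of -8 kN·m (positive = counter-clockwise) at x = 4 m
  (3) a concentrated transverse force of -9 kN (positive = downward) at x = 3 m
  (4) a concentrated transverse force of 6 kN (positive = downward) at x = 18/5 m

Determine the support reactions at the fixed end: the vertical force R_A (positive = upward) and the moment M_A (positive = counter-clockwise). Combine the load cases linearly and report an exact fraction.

R_A = 51 kN, M_A = 1093/5 kN·m

Load 1 — triangular load w₀=18 kN/m (0→w₀ over full span):
  R_A = w₀L/2 = 18·6/2 = 54 kN
  M_A = w₀L²/3 = 18·6²/3 = 216 kN·m
Load 2 — applied couple M₀=-8 kN·m at a=4 m (b=L-a=2):
  R_A = 0 kN
  M_A = -M₀ = -(-8) = 8 kN·m
Load 3 — point force P=-9 kN at a=3 m (b=L-a=3):
  R_A = P = (-9) = -9 kN
  M_A = Pa = (-9)·3 = -27 kN·m
Load 4 — point force P=6 kN at a=18/5 m (b=L-a=12/5):
  R_A = P = 6 kN
  M_A = Pa = 6·(18/5) = 108/5 kN·m
Superposition: R_A = 51 kN, M_A = 1093/5 kN·m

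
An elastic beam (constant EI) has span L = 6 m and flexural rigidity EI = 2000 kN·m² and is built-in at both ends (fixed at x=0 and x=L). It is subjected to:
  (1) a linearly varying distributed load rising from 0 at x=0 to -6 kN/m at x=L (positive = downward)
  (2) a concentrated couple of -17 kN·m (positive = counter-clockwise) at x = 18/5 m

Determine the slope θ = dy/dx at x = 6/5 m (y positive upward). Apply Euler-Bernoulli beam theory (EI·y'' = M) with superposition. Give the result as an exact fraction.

Load 1 — triangular load w₀=-6 kN/m (0→w₀ over full span):
  θ_1 = -w₀(2x(L-x)(L-2x)(x+2L)+x²(L-x)²)/(120LEI) = -(-6)·(2·(6/5)·(6-(6/5))·(6-2·(6/5))·((6/5)+2·6)+(6/5)²·(6-(6/5))²)/(120·6·2000) = 189/78125 rad
Load 2 — applied couple M₀=-17 kN·m at a=18/5 m (b=L-a=12/5):
  θ_2 = (R_Ax²/2 - M_Ax)/EI  [x≤a] with R_A=-102/25, M_A=-136/25 = ((-102/25)·(6/5)²/2 - (-136/25)·(6/5))/2000 = 561/312500 rad
Superposition: θ = Σ θ_i = 1317/312500 rad ≈ 0.004214 rad

θ(6/5) = 1317/312500 rad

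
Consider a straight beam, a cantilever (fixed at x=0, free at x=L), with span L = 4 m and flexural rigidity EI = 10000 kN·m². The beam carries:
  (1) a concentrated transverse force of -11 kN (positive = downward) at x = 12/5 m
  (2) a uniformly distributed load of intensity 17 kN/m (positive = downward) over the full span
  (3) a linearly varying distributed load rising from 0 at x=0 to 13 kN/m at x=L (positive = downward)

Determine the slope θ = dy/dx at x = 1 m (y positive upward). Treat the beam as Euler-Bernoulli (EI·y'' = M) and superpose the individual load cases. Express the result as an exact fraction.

Load 1 — point force P=-11 kN at a=12/5 m (b=L-a=8/5):
  θ_1 = -Px(2a-x)/(2EI)  [x≤a] = -(-11)·1·(2·(12/5)-1)/(2·10000) = 209/100000 rad
Load 2 — uniform load w=17 kN/m over full span:
  θ_2 = -wx(x²-3Lx+3L²)/(6EI) = -17·1·(1²-3·4·1+3·4²)/(6·10000) = -629/60000 rad
Load 3 — triangular load w₀=13 kN/m (0→w₀ over full span):
  θ_3 = (w₀Lx²/4-w₀L²x/3-w₀x⁴/(24L))/EI = (13·4·1²/4-13·4²·1/3-13·1⁴/(24·4))/10000 = -1807/320000 rad
Superposition: θ = Σ θ_i = -67393/4800000 rad ≈ -0.014040 rad

θ(1) = -67393/4800000 rad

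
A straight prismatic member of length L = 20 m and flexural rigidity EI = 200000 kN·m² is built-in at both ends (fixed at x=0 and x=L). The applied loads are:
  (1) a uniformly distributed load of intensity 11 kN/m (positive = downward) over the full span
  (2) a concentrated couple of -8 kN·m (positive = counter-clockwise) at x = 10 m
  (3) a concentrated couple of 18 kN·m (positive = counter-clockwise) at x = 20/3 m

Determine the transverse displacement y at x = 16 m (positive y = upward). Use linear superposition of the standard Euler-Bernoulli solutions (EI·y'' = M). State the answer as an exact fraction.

y(16) = -434/46875 m

Load 1 — uniform load w=11 kN/m over full span:
  y_1 = -wx²(L-x)²/(24EI) = -11·16²·(20-16)²/(24·200000) = -88/9375 m
Load 2 — applied couple M₀=-8 kN·m at a=10 m (b=L-a=10):
  y_2 = (R_Ax³/6 - M_Ax²/2 - M₀(x-a)²/2)/EI  [x>a] with R_A=-3/5, M_A=-2 = ((-3/5)·16³/6 - (-2)·16²/2 - (-8)·(16-10)²/2)/200000 = -3/62500 m
Load 3 — applied couple M₀=18 kN·m at a=20/3 m (b=L-a=40/3):
  y_3 = (R_Ax³/6 - M_Ax²/2 - M₀(x-a)²/2)/EI  [x>a] with R_A=6/5, M_A=0 = ((6/5)·16³/6 - 0·16²/2 - 18·(16-(20/3))²/2)/200000 = 11/62500 m
Superposition: y = Σ y_i = -434/46875 m ≈ -0.009259 m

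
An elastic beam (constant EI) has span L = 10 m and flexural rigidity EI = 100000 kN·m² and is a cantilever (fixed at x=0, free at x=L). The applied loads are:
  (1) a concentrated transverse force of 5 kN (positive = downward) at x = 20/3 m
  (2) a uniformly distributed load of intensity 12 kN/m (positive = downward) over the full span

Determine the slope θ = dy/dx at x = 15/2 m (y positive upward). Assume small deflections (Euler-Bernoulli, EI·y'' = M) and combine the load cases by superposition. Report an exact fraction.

Load 1 — point force P=5 kN at a=20/3 m (b=L-a=10/3):
  θ_1 = -Pa²/(2EI)  [x>a] = -5·(20/3)²/(2·100000) = -1/900 rad
Load 2 — uniform load w=12 kN/m over full span:
  θ_2 = -wx(x²-3Lx+3L²)/(6EI) = -12·(15/2)·((15/2)²-3·10·(15/2)+3·10²)/(6·100000) = -63/3200 rad
Superposition: θ = Σ θ_i = -599/28800 rad ≈ -0.020799 rad

θ(15/2) = -599/28800 rad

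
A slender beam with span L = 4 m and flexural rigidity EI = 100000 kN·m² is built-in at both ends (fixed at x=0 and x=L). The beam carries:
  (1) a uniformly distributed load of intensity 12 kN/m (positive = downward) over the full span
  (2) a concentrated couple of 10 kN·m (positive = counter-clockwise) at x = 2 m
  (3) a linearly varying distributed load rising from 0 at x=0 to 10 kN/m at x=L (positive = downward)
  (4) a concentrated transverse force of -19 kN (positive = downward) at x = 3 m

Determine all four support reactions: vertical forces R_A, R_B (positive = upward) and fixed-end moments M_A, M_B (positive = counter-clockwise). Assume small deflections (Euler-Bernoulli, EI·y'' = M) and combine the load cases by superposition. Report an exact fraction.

Load 1 — uniform load w=12 kN/m over full span:
  R_A = wL/2 = 12·4/2 = 24 kN
  M_A = wL²/12 = 12·4²/12 = 16 kN·m
  R_B = wL/2 = 12·4/2 = 24 kN
  M_B = -wL²/12 = -12·4²/12 = -16 kN·m
Load 2 — applied couple M₀=10 kN·m at a=2 m (b=L-a=2):
  R_A = 6M₀ab/L³ = 6·10·2·2/4³ = 15/4 kN
  M_A = M₀b(2a-b)/L² = 10·2·(2·2-2)/4² = 5/2 kN·m
  R_B = -6M₀ab/L³ = -6·10·2·2/4³ = -15/4 kN
  M_B = M₀a(2b-a)/L² = 10·2·(2·2-2)/4² = 5/2 kN·m
Load 3 — triangular load w₀=10 kN/m (0→w₀ over full span):
  R_A = 3w₀L/20 = 3·10·4/20 = 6 kN
  M_A = w₀L²/30 = 10·4²/30 = 16/3 kN·m
  R_B = 7w₀L/20 = 7·10·4/20 = 14 kN
  M_B = -w₀L²/20 = -10·4²/20 = -8 kN·m
Load 4 — point force P=-19 kN at a=3 m (b=L-a=1):
  R_A = Pb²(3a+b)/L³ = (-19)·1²·(3·3+1)/4³ = -95/32 kN
  M_A = Pab²/L² = (-19)·3·1²/4² = -57/16 kN·m
  R_B = Pa²(a+3b)/L³ = (-19)·3²·(3+3·1)/4³ = -513/32 kN
  M_B = -Pa²b/L² = -(-19)·3²·1/4² = 171/16 kN·m
Superposition: R_A = 985/32 kN, M_A = 973/48 kN·m, R_B = 583/32 kN, M_B = -173/16 kN·m

R_A = 985/32 kN, M_A = 973/48 kN·m, R_B = 583/32 kN, M_B = -173/16 kN·m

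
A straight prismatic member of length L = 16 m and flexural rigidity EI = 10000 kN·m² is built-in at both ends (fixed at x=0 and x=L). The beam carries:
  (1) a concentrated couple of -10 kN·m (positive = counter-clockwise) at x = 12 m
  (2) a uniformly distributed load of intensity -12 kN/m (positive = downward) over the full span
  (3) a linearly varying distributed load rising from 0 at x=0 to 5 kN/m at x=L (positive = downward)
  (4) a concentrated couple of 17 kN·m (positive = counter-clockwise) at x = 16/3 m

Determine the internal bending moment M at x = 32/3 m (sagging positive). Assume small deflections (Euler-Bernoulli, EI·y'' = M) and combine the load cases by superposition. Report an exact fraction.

M(32/3) = -45019/648 kN·m

Load 1 — applied couple M₀=-10 kN·m at a=12 m (b=L-a=4):
  M_1 = R_Ax - M_A  [x≤a] with R_A=-45/64, M_A=-25/8 = (-45/64)·(32/3) - (-25/8) = -35/8 kN·m
Load 2 — uniform load w=-12 kN/m over full span:
  M_2 = wLx/2 - wL²/12 - wx²/2 = (-12)·16·(32/3)/2 - (-12)·16²/12 - (-12)·(32/3)²/2 = -256/3 kN·m
Load 3 — triangular load w₀=5 kN/m (0→w₀ over full span):
  M_3 = 3w₀Lx/20 - w₀L²/30 - w₀x³/(6L) = 3·5·16·(32/3)/20 - 5·16²/30 - 5·(32/3)³/(6·16) = 1792/81 kN·m
Load 4 — applied couple M₀=17 kN·m at a=16/3 m (b=L-a=32/3):
  M_4 = R_Ax - M_A - M₀  [x>a] with R_A=17/12, M_A=0 = (17/12)·(32/3) - 0 - 17 = -17/9 kN·m
Superposition: M = Σ M_i = -45019/648 kN·m ≈ -69.473765 kN·m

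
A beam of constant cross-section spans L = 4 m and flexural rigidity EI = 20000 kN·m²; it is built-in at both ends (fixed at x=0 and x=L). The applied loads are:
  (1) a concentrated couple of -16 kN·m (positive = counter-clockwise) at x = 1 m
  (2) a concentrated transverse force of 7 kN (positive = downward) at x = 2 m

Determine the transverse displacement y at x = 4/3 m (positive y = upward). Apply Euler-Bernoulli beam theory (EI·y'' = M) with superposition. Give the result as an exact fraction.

Load 1 — applied couple M₀=-16 kN·m at a=1 m (b=L-a=3):
  y_1 = (R_Ax³/6 - M_Ax²/2 - M₀(x-a)²/2)/EI  [x>a] with R_A=-9/2, M_A=3 = ((-9/2)·(4/3)³/6 - 3·(4/3)²/2 - (-16)·((4/3)-1)²/2)/20000 = -1/5625 m
Load 2 — point force P=7 kN at a=2 m (b=L-a=2):
  y_2 = -Pb²x²(3aL-(3a+b)x)/(6L³EI)  [x≤a] = -7·2²·(4/3)²·(3·2·4-(3·2+2)·(4/3))/(6·4³·20000) = -7/81000 m
Superposition: y = Σ y_i = -107/405000 m ≈ -0.000264 m

y(4/3) = -107/405000 m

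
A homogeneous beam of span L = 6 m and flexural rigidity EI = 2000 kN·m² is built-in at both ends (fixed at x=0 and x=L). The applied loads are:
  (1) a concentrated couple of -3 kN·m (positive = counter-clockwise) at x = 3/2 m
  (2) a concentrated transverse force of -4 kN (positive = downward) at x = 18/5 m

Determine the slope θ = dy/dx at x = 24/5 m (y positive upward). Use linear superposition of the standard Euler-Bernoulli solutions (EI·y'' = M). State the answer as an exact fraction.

Load 1 — applied couple M₀=-3 kN·m at a=3/2 m (b=L-a=9/2):
  θ_1 = (R_Ax²/2 - M_Ax - M₀(x-a))/EI  [x>a] with R_A=-9/16, M_A=9/16 = ((-9/16)·(24/5)²/2 - (9/16)·(24/5) - (-3)·((24/5)-(3/2)))/2000 = 9/25000 rad
Load 2 — point force P=-4 kN at a=18/5 m (b=L-a=12/5):
  θ_2 = Pa²(L-x)(2bL-(3b+a)(L-x))/(2L³EI)  [x>a] = (-4)·(18/5)²·(6-(24/5))·(2·(12/5)·6-(3·(12/5)+(18/5))·(6-(24/5)))/(2·6³·2000) = -891/781250 rad
Superposition: θ = Σ θ_i = -2439/3125000 rad ≈ -0.000780 rad

θ(24/5) = -2439/3125000 rad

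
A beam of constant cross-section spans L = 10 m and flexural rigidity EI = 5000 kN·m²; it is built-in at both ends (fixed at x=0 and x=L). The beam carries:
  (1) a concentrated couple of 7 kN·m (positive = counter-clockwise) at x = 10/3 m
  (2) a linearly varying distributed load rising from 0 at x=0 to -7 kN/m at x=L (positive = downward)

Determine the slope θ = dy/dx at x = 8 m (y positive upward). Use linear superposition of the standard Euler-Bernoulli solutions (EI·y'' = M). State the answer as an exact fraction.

Load 1 — applied couple M₀=7 kN·m at a=10/3 m (b=L-a=20/3):
  θ_1 = (R_Ax²/2 - M_Ax - M₀(x-a))/EI  [x>a] with R_A=14/15, M_A=0 = ((14/15)·8²/2 - 0·8 - 7·(8-(10/3)))/5000 = -7/12500 rad
Load 2 — triangular load w₀=-7 kN/m (0→w₀ over full span):
  θ_2 = -w₀(2x(L-x)(L-2x)(x+2L)+x²(L-x)²)/(120LEI) = -(-7)·(2·8·(10-8)·(10-2·8)·(8+2·10)+8²·(10-8)²)/(120·10·5000) = -56/9375 rad
Superposition: θ = Σ θ_i = -49/7500 rad ≈ -0.006533 rad

θ(8) = -49/7500 rad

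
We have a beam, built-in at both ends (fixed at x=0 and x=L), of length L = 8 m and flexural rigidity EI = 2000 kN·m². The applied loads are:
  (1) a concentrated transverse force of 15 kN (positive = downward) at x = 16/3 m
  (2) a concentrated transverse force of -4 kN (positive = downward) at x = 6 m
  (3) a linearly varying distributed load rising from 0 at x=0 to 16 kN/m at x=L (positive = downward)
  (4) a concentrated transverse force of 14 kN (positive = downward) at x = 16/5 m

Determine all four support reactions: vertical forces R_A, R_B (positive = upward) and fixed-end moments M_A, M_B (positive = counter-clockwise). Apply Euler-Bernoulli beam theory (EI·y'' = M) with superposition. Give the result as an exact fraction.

Load 1 — point force P=15 kN at a=16/3 m (b=L-a=8/3):
  R_A = Pb²(3a+b)/L³ = 15·(8/3)²·(3·(16/3)+(8/3))/8³ = 35/9 kN
  M_A = Pab²/L² = 15·(16/3)·(8/3)²/8² = 80/9 kN·m
  R_B = Pa²(a+3b)/L³ = 15·(16/3)²·((16/3)+3·(8/3))/8³ = 100/9 kN
  M_B = -Pa²b/L² = -15·(16/3)²·(8/3)/8² = -160/9 kN·m
Load 2 — point force P=-4 kN at a=6 m (b=L-a=2):
  R_A = Pb²(3a+b)/L³ = (-4)·2²·(3·6+2)/8³ = -5/8 kN
  M_A = Pab²/L² = (-4)·6·2²/8² = -3/2 kN·m
  R_B = Pa²(a+3b)/L³ = (-4)·6²·(6+3·2)/8³ = -27/8 kN
  M_B = -Pa²b/L² = -(-4)·6²·2/8² = 9/2 kN·m
Load 3 — triangular load w₀=16 kN/m (0→w₀ over full span):
  R_A = 3w₀L/20 = 3·16·8/20 = 96/5 kN
  M_A = w₀L²/30 = 16·8²/30 = 512/15 kN·m
  R_B = 7w₀L/20 = 7·16·8/20 = 224/5 kN
  M_B = -w₀L²/20 = -16·8²/20 = -256/5 kN·m
Load 4 — point force P=14 kN at a=16/5 m (b=L-a=24/5):
  R_A = Pb²(3a+b)/L³ = 14·(24/5)²·(3·(16/5)+(24/5))/8³ = 1134/125 kN
  M_A = Pab²/L² = 14·(16/5)·(24/5)²/8² = 2016/125 kN·m
  R_B = Pa²(a+3b)/L³ = 14·(16/5)²·((16/5)+3·(24/5))/8³ = 616/125 kN
  M_B = -Pa²b/L² = -14·(16/5)²·(24/5)/8² = -1344/125 kN·m
Superposition: R_A = 283823/9000 kN, M_A = 129713/2250 kN·m, R_B = 517177/9000 kN, M_B = -169267/2250 kN·m

R_A = 283823/9000 kN, M_A = 129713/2250 kN·m, R_B = 517177/9000 kN, M_B = -169267/2250 kN·m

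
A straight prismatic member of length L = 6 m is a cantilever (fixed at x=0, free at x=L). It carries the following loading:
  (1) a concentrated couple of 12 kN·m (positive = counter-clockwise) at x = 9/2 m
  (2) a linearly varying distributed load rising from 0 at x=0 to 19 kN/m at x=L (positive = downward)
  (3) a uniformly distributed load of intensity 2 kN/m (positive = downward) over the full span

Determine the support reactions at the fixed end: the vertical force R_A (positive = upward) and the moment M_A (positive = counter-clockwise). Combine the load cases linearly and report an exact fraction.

Load 1 — applied couple M₀=12 kN·m at a=9/2 m (b=L-a=3/2):
  R_A = 0 kN
  M_A = -M₀ = -12 kN·m
Load 2 — triangular load w₀=19 kN/m (0→w₀ over full span):
  R_A = w₀L/2 = 19·6/2 = 57 kN
  M_A = w₀L²/3 = 19·6²/3 = 228 kN·m
Load 3 — uniform load w=2 kN/m over full span:
  R_A = wL = 2·6 = 12 kN
  M_A = wL²/2 = 2·6²/2 = 36 kN·m
Superposition: R_A = 69 kN, M_A = 252 kN·m

R_A = 69 kN, M_A = 252 kN·m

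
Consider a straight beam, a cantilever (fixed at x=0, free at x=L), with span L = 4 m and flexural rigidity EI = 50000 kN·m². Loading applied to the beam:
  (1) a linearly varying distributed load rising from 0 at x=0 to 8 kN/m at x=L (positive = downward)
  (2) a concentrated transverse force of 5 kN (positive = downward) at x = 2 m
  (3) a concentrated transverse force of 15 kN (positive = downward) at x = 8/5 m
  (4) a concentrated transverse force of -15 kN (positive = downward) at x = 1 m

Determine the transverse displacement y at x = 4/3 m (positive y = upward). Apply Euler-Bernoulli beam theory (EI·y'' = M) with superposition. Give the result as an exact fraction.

y(4/3) = -338957/364500000 m

Load 1 — triangular load w₀=8 kN/m (0→w₀ over full span):
  y_1 = (w₀Lx³/12-w₀L²x²/6-w₀x⁵/(120L))/EI = (8·4·(4/3)³/12-8·4²·(4/3)²/6-8·(4/3)⁵/(120·4))/50000 = -7216/11390625 m
Load 2 — point force P=5 kN at a=2 m (b=L-a=2):
  y_2 = -Px²(3a-x)/(6EI)  [x≤a] = -5·(4/3)²·(3·2-(4/3))/(6·50000) = -7/50625 m
Load 3 — point force P=15 kN at a=8/5 m (b=L-a=12/5):
  y_3 = -Px²(3a-x)/(6EI)  [x≤a] = -15·(4/3)²·(3·(8/5)-(4/3))/(6·50000) = -26/84375 m
Load 4 — point force P=-15 kN at a=1 m (b=L-a=3):
  y_4 = -Pa²(3x-a)/(6EI)  [x>a] = -(-15)·1²·(3·(4/3)-1)/(6·50000) = 3/20000 m
Superposition: y = Σ y_i = -338957/364500000 m ≈ -0.000930 m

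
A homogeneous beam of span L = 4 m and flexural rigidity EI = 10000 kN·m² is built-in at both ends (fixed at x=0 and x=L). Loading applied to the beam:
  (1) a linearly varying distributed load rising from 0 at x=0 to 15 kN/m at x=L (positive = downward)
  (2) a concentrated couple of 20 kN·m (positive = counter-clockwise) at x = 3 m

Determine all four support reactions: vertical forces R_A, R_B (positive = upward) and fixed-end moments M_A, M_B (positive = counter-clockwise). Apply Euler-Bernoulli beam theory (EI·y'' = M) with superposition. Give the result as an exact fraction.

R_A = 117/8 kN, M_A = 57/4 kN·m, R_B = 123/8 kN, M_B = -63/4 kN·m

Load 1 — triangular load w₀=15 kN/m (0→w₀ over full span):
  R_A = 3w₀L/20 = 3·15·4/20 = 9 kN
  M_A = w₀L²/30 = 15·4²/30 = 8 kN·m
  R_B = 7w₀L/20 = 7·15·4/20 = 21 kN
  M_B = -w₀L²/20 = -15·4²/20 = -12 kN·m
Load 2 — applied couple M₀=20 kN·m at a=3 m (b=L-a=1):
  R_A = 6M₀ab/L³ = 6·20·3·1/4³ = 45/8 kN
  M_A = M₀b(2a-b)/L² = 20·1·(2·3-1)/4² = 25/4 kN·m
  R_B = -6M₀ab/L³ = -6·20·3·1/4³ = -45/8 kN
  M_B = M₀a(2b-a)/L² = 20·3·(2·1-3)/4² = -15/4 kN·m
Superposition: R_A = 117/8 kN, M_A = 57/4 kN·m, R_B = 123/8 kN, M_B = -63/4 kN·m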